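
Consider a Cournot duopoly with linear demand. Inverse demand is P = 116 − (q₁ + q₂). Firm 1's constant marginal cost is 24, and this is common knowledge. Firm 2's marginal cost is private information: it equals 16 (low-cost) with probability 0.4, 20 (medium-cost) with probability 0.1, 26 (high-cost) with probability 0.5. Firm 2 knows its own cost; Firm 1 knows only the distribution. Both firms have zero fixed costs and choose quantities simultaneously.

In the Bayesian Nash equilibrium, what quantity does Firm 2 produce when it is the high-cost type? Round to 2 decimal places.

30.10

Type-c best response for Firm 2: q₂(c) = (116 − c)/2 − q₁/2.
Firm 1 maximizes expected profit; its first-order condition is 116 − 2q₁ − E[q₂] − 24 = 0.
Substituting E[q₂] and solving: E[c₂] = 21.4, so q₁ = (116 − 2·24 + 21.4)/3 = 29.8.
q₂(high-cost) = (116 − 26 − 29.8)/2 = 30.1.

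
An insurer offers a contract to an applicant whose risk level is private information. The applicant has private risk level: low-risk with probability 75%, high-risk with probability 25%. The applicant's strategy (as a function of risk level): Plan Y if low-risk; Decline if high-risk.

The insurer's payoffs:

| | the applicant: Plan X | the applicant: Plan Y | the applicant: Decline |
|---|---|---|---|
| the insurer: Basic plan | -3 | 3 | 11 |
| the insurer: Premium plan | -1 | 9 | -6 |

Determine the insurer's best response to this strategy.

Compute the insurer's expected payoff for each action, taking the expectation over the applicant's type.
E[Basic plan] = 0.75·(3) + 0.25·(11) = 5
E[Premium plan] = 0.75·(9) + 0.25·(-6) = 5.25
Best response: Premium plan (5.25 is the largest).

Premium plan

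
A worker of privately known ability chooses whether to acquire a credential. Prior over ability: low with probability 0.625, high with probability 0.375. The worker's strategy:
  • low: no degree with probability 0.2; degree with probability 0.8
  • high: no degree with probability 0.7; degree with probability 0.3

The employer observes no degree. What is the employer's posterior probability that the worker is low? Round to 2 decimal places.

0.32

P(no degree) = 0.625·0.2 + 0.375·0.7 = 0.3875
P(low | no degree) = (0.625·0.2) / 0.3875 = 0.125 / 0.3875 = 0.322581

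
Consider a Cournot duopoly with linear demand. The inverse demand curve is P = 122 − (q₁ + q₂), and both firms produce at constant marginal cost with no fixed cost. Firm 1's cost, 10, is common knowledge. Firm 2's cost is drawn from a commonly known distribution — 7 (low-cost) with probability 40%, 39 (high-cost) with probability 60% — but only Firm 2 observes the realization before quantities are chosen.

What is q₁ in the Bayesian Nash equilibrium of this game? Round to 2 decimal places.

42.73

Firm 2 with cost c maximizes (122 − (q₁+q₂) − c)·q₂, giving q₂(c) = (122 − c − q₁)/2.
E[c₂] = 0.4·7 + 0.6·39 = 26.2
Firm 1's FOC against E[q₂] yields q₁ = (122 − 2·10 + E[c₂])/3 = (122 − 20 + 26.2)/3 = 42.7333.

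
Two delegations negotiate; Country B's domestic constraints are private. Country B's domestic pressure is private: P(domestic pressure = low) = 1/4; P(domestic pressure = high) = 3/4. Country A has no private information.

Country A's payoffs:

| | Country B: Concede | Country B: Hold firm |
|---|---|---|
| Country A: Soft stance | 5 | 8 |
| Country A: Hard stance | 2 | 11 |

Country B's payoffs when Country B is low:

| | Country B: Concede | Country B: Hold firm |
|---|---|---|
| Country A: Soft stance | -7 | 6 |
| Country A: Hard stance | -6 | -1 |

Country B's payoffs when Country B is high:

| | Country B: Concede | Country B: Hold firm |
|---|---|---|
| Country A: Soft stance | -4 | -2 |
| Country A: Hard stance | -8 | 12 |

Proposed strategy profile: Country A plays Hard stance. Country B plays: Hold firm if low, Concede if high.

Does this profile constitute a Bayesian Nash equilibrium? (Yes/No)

Country A plays Hard stance: E[Hard stance] = 1/4·(11) + 3/4·(2) = 17/4; E[Soft stance] = 23/4. Not best-responding. ✗
Country B (domestic pressure low), facing Hard stance: Concede gives -6, Hold firm gives -1. Proposed Hold firm is best. ✓
Country B (domestic pressure high), facing Hard stance: Concede gives -8, Hold firm gives 12. Proposed Concede is not best — profitable deviation exists. ✗

No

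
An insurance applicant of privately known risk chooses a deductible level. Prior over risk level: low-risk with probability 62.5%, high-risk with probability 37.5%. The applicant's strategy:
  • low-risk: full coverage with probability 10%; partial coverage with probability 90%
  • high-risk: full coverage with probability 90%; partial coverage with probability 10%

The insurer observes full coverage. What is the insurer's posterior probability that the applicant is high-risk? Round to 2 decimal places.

0.84

P(full coverage) = 0.625·0.1 + 0.375·0.9 = 0.4
P(high-risk | full coverage) = (0.375·0.9) / 0.4 = 0.3375 / 0.4 = 0.84375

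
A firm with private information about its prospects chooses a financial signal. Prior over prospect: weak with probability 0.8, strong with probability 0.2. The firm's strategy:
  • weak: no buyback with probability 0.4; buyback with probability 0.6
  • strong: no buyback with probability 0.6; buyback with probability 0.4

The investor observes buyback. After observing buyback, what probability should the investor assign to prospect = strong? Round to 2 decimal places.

Apply Bayes' rule using the sender's strategy as the likelihood.
P(buyback) = 0.8·0.6 + 0.2·0.4 = 0.56
P(strong | buyback) = (0.2·0.4) / 0.56 = 0.08 / 0.56 = 0.142857

0.14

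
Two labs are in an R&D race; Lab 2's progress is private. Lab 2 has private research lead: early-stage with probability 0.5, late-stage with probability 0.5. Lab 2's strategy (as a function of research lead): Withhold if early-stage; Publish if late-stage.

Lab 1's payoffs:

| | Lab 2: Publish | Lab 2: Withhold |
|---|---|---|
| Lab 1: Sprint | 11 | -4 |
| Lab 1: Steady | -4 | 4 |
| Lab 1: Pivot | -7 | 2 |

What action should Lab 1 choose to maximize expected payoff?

Sprint

E[Sprint] = 0.5·(-4) + 0.5·(11) = 3.5
E[Steady] = 0.5·(4) + 0.5·(-4) = 0
E[Pivot] = 0.5·(2) + 0.5·(-7) = -2.5
Best response: Sprint (3.5 is the largest).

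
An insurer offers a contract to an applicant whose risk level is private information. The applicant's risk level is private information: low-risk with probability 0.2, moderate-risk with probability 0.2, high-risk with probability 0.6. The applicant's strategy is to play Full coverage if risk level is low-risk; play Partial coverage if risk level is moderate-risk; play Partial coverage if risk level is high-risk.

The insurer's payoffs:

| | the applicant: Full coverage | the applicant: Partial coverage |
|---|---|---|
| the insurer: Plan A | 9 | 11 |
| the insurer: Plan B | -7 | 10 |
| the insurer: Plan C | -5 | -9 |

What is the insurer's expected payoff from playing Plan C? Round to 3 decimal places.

-8.200

Take the expectation over the applicant's risk level, weighting each type's action by its prior probability.
E[Plan C] = 0.2·(-5) + 0.2·(-9) + 0.6·(-9) = (-1) + (-1.8) + (-5.4) = -8.2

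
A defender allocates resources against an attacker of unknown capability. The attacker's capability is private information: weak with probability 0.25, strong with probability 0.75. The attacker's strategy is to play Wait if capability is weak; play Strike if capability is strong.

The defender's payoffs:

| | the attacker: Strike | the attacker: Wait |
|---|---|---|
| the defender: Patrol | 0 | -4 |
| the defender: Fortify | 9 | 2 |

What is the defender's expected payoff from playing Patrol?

E[Patrol] = 0.25·(-4) + 0.75·0 = (-1) + 0 = -1

-1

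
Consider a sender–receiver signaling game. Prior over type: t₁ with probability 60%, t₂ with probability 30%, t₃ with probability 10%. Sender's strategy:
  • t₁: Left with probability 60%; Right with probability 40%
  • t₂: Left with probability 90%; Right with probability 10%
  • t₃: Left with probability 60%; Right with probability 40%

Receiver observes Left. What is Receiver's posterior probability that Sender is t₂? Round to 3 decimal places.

P(Left) = 0.6·0.6 + 0.3·0.9 + 0.1·0.6 = 0.69
P(t₂ | Left) = (0.3·0.9) / 0.69 = 0.27 / 0.69 = 0.391304

0.391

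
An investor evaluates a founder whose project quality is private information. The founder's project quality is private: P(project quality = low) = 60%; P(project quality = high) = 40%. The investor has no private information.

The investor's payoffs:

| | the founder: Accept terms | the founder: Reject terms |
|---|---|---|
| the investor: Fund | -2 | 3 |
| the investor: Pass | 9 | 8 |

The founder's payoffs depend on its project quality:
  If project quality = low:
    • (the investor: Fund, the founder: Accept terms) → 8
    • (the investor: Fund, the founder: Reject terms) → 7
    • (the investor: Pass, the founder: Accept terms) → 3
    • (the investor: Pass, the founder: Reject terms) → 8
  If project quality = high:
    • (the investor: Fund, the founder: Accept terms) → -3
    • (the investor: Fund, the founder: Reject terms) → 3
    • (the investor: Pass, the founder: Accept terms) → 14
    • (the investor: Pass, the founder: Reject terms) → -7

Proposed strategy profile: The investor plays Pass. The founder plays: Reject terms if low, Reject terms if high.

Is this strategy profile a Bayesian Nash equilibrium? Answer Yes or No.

The investor plays Pass: E[Pass] = 0.6·(8) + 0.4·(8) = 8; E[Fund] = 3. Best-responding. ✓
The founder (project quality low), facing Pass: Accept terms gives 3, Reject terms gives 8. Proposed Reject terms is best. ✓
The founder (project quality high), facing Pass: Accept terms gives 14, Reject terms gives -7. Proposed Reject terms is not best — profitable deviation exists. ✗

No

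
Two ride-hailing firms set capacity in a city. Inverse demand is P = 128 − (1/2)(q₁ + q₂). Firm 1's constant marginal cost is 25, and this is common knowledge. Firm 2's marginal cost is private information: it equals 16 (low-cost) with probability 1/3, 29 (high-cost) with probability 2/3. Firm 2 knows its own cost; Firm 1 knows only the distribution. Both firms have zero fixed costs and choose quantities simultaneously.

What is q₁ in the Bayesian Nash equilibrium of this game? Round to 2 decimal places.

68.44

Firm 2 with cost c maximizes (128 − (1/2)(q₁+q₂) − c)·q₂, giving q₂(c) = (128 − c − (1/2)q₁).
E[c₂] = 1/3·16 + 2/3·29 = 24.6667
Firm 1's FOC against E[q₂] yields q₁ = (128 − 2·25 + E[c₂])/(3/2) = (128 − 50 + 24.6667)/(3/2) = 68.4444.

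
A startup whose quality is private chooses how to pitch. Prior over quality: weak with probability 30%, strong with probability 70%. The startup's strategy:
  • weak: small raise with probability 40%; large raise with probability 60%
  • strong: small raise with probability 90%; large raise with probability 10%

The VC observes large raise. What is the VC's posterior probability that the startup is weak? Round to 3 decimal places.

Apply Bayes' rule using the sender's strategy as the likelihood.
P(large raise) = 0.3·0.6 + 0.7·0.1 = 0.25
P(weak | large raise) = (0.3·0.6) / 0.25 = 0.18 / 0.25 = 0.72

0.720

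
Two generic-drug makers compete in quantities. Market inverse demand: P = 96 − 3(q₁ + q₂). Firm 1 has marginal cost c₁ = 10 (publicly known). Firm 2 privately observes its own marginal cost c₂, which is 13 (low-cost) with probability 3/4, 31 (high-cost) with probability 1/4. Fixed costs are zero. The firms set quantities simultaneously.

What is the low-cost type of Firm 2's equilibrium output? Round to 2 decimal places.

8.64

Each type of Firm 2 best-responds to q₁; Firm 1 best-responds to the expected q₂ over Firm 2's types.
Firm 2 with cost c maximizes (96 − 3(q₁+q₂) − c)·q₂, giving q₂(c) = (96 − c − 3q₁)/6.
E[c₂] = 3/4·13 + 1/4·31 = 17.5
Firm 1's FOC against E[q₂] yields q₁ = (96 − 2·10 + E[c₂])/9 = (96 − 20 + 17.5)/9 = 10.3889.
q₂(low-cost) = (96 − 13 − 3·10.3889)/6 = 8.63889.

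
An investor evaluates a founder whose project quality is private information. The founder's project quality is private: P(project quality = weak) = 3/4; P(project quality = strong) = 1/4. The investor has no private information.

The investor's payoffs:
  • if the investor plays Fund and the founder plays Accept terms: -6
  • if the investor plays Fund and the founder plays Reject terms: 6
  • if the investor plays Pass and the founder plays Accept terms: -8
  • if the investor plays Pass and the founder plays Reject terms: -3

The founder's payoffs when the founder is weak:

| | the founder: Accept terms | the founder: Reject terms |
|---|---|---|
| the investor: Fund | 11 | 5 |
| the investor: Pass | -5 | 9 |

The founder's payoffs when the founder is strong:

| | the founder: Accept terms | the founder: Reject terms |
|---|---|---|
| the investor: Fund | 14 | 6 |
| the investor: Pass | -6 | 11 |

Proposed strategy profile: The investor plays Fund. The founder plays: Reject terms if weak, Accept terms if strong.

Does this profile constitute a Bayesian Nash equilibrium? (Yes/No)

No

A profile is a BNE iff every type of every player is best-responding given beliefs about the other side.
The investor plays Fund: E[Fund] = 3/4·(6) + 1/4·(-6) = 3; E[Pass] = -17/4. Best-responding. ✓
The founder (project quality weak), facing Fund: Accept terms gives 11, Reject terms gives 5. Proposed Reject terms is not best — profitable deviation exists. ✗
The founder (project quality strong), facing Fund: Accept terms gives 14, Reject terms gives 6. Proposed Accept terms is best. ✓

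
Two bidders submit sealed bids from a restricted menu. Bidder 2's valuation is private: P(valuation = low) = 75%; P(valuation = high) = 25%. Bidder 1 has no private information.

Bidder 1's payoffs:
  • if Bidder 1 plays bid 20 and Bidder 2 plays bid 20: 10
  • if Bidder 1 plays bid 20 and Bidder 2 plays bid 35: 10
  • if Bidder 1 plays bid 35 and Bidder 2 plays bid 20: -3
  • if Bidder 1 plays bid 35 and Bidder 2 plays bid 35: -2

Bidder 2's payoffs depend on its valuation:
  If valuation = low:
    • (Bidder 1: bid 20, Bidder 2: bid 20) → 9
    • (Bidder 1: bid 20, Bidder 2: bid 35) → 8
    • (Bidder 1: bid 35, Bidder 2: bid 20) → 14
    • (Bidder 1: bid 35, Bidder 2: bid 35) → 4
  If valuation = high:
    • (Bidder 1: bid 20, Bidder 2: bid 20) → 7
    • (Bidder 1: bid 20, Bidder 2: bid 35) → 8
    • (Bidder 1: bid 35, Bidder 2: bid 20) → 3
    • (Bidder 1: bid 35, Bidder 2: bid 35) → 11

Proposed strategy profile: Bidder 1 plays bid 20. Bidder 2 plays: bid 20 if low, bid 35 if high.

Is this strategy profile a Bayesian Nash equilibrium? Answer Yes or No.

Bidder 1 plays bid 20: E[bid 20] = 0.75·(10) + 0.25·(10) = 10; E[bid 35] = -2.75. Best-responding. ✓
Bidder 2 (valuation low), facing bid 20: bid 20 gives 9, bid 35 gives 8. Proposed bid 20 is best. ✓
Bidder 2 (valuation high), facing bid 20: bid 20 gives 7, bid 35 gives 8. Proposed bid 35 is best. ✓

Yes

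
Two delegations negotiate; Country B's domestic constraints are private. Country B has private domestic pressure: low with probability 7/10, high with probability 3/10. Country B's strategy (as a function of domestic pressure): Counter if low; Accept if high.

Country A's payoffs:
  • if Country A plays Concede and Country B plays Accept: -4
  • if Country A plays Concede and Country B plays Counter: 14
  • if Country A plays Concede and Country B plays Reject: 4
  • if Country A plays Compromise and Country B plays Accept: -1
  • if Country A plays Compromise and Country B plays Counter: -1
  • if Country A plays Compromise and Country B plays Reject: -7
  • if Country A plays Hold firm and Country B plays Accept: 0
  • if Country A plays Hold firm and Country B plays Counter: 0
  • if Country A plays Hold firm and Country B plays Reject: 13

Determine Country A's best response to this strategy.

Concede

E[Concede] = 7/10·(14) + 3/10·(-4) = 43/5
E[Compromise] = 7/10·(-1) + 3/10·(-1) = -1
E[Hold firm] = 7/10·(0) + 3/10·(0) = 0
Best response: Concede (43/5 is the largest).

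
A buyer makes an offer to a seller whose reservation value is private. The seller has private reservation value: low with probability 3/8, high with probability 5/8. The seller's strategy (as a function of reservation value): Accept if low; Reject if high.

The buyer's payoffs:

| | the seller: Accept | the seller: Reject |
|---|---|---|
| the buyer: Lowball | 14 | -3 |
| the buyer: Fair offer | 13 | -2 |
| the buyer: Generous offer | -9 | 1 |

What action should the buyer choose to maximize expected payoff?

Fair offer

Compute the buyer's expected payoff for each action, taking the expectation over the seller's type.
E[Lowball] = 3/8·(14) + 5/8·(-3) = 27/8
E[Fair offer] = 3/8·(13) + 5/8·(-2) = 29/8
E[Generous offer] = 3/8·(-9) + 5/8·(1) = -11/4
Best response: Fair offer (29/8 is the largest).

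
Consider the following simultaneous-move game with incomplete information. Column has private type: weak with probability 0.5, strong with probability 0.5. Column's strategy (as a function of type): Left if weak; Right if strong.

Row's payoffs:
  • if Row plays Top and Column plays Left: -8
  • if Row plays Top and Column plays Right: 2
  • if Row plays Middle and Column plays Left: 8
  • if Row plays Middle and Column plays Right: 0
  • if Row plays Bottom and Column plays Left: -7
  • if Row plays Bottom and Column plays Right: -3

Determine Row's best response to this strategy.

Middle

E[Top] = 0.5·(-8) + 0.5·(2) = -3
E[Middle] = 0.5·(8) + 0.5·(0) = 4
E[Bottom] = 0.5·(-7) + 0.5·(-3) = -5
Best response: Middle (4 is the largest).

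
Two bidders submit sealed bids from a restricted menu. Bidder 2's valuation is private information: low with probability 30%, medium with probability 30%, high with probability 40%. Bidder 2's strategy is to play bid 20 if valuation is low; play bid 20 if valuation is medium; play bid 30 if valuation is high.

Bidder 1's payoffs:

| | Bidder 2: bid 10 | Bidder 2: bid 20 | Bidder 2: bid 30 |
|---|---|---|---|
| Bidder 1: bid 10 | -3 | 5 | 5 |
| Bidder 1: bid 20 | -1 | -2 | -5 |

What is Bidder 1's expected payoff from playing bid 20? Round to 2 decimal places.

-3.20

Take the expectation over Bidder 2's valuation, weighting each type's action by its prior probability.
E[bid 20] = 0.3·(-2) + 0.3·(-2) + 0.4·(-5) = (-0.6) + (-0.6) + (-2) = -3.2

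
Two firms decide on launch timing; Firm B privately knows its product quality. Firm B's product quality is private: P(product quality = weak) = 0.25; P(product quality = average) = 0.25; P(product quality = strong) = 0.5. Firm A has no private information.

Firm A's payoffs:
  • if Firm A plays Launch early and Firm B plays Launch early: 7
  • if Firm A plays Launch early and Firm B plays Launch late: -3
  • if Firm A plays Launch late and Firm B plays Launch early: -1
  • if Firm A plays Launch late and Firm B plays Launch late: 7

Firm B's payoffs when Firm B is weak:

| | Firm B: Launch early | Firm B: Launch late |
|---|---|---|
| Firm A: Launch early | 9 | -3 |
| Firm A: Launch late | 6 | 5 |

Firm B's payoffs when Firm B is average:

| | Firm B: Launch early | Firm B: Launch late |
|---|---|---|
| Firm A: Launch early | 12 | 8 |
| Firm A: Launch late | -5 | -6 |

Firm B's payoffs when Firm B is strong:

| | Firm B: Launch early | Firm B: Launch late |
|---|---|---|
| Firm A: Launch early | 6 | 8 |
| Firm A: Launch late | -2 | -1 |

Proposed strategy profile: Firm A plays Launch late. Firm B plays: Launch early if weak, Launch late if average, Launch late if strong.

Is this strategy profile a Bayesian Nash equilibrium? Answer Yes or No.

No

Firm A plays Launch late: E[Launch late] = 0.25·(-1) + 0.25·(7) + 0.5·(7) = 5; E[Launch early] = -0.5. Best-responding. ✓
Firm B (product quality weak), facing Launch late: Launch early gives 6, Launch late gives 5. Proposed Launch early is best. ✓
Firm B (product quality average), facing Launch late: Launch early gives -5, Launch late gives -6. Proposed Launch late is not best — profitable deviation exists. ✗
Firm B (product quality strong), facing Launch late: Launch early gives -2, Launch late gives -1. Proposed Launch late is best. ✓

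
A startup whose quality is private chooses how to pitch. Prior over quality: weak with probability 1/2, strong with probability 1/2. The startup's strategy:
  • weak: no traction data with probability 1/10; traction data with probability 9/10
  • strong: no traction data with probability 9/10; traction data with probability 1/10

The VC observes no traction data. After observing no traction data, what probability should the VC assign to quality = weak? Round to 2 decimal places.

P(no traction data) = (1/2)·(1/10) + (1/2)·(9/10) = 1/2
P(weak | no traction data) = ((1/2)·(1/10)) / (1/2) = (1/20) / (1/2) = 1/10

0.10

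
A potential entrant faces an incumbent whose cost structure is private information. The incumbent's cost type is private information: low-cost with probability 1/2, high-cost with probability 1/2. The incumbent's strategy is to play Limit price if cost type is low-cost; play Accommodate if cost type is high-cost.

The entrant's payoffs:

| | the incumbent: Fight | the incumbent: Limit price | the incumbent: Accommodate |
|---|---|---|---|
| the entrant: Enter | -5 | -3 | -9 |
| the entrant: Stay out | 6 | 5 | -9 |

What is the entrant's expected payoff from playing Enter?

-6

E[Enter] = 1/2·(-3) + 1/2·(-9) = (-3/2) + (-9/2) = -6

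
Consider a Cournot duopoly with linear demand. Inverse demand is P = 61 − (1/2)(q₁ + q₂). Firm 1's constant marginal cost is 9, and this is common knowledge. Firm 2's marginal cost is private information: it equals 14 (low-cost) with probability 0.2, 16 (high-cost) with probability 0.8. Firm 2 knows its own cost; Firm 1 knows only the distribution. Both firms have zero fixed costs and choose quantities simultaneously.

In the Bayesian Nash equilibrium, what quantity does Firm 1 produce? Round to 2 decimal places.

Type-c best response for Firm 2: q₂(c) = (61 − c) − q₁/2.
Firm 1 maximizes expected profit; its first-order condition is 61 − q₁ − (1/2)E[q₂] − 9 = 0.
Substituting E[q₂] and solving: E[c₂] = 15.6, so q₁ = (61 − 2·9 + 15.6)/(3/2) = 39.0667.

39.07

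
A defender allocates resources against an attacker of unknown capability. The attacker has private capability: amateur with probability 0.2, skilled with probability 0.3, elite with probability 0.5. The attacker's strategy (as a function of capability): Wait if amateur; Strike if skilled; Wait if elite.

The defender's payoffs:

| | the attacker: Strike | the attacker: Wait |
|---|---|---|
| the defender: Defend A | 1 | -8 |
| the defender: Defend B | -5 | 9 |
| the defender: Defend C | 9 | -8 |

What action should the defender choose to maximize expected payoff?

Defend B

E[Defend A] = 0.2·(-8) + 0.3·(1) + 0.5·(-8) = -5.3
E[Defend B] = 0.2·(9) + 0.3·(-5) + 0.5·(9) = 4.8
E[Defend C] = 0.2·(-8) + 0.3·(9) + 0.5·(-8) = -2.9
Best response: Defend B (4.8 is the largest).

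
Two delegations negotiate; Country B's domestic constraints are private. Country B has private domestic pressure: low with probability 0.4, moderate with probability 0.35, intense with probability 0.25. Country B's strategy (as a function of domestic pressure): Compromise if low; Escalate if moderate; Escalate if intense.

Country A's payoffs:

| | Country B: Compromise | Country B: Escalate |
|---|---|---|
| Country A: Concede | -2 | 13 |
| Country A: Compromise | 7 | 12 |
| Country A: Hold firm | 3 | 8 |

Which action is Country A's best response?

E[Concede] = 0.4·(-2) + 0.35·(13) + 0.25·(13) = 7
E[Compromise] = 0.4·(7) + 0.35·(12) + 0.25·(12) = 10
E[Hold firm] = 0.4·(3) + 0.35·(8) + 0.25·(8) = 6
Best response: Compromise (10 is the largest).

Compromise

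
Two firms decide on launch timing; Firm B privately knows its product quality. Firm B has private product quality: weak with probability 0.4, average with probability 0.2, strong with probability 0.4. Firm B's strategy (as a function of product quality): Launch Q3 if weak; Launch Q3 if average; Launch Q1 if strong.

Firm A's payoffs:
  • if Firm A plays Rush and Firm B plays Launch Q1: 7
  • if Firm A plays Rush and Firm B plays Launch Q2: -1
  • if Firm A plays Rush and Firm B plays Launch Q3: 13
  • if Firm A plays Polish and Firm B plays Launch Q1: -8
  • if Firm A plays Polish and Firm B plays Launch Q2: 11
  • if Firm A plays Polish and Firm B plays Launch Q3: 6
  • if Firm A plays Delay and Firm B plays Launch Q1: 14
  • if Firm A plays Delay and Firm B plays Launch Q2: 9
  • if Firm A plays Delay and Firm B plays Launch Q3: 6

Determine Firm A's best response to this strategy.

E[Rush] = 0.4·(13) + 0.2·(13) + 0.4·(7) = 10.6
E[Polish] = 0.4·(6) + 0.2·(6) + 0.4·(-8) = 0.4
E[Delay] = 0.4·(6) + 0.2·(6) + 0.4·(14) = 9.2
Best response: Rush (10.6 is the largest).

Rush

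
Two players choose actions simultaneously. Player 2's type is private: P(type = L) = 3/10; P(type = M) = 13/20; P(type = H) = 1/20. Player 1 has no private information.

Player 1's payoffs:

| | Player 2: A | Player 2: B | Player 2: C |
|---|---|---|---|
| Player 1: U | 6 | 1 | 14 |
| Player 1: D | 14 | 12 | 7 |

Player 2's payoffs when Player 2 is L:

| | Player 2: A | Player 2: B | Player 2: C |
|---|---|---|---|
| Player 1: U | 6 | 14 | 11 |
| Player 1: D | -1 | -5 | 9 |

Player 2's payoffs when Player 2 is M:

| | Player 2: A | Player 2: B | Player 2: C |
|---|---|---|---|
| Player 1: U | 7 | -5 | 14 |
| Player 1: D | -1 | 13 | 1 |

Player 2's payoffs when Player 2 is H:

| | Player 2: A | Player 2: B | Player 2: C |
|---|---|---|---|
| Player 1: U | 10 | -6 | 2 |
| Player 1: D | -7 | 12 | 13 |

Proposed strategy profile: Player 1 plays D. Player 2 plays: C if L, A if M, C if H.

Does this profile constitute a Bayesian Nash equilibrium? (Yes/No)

A profile is a BNE iff every type of every player is best-responding given beliefs about the other side.
Player 1 plays D: E[D] = 3/10·(7) + 13/20·(14) + 1/20·(7) = 231/20; E[U] = 44/5. Best-responding. ✓
Player 2 (type L), facing D: A gives -1, B gives -5, C gives 9. Proposed C is best. ✓
Player 2 (type M), facing D: A gives -1, B gives 13, C gives 1. Proposed A is not best — profitable deviation exists. ✗
Player 2 (type H), facing D: A gives -7, B gives 12, C gives 13. Proposed C is best. ✓

No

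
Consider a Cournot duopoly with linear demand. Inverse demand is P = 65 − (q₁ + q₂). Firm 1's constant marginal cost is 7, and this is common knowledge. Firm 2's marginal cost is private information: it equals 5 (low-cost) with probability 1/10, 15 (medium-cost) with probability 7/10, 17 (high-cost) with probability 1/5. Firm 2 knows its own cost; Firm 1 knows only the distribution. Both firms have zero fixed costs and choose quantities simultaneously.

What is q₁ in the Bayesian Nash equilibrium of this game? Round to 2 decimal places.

21.80

Firm 2 with cost c maximizes (65 − (q₁+q₂) − c)·q₂, giving q₂(c) = (65 − c − q₁)/2.
E[c₂] = 1/10·5 + 7/10·15 + 1/5·17 = 14.4
Firm 1's FOC against E[q₂] yields q₁ = (65 − 2·7 + E[c₂])/3 = (65 − 14 + 14.4)/3 = 21.8.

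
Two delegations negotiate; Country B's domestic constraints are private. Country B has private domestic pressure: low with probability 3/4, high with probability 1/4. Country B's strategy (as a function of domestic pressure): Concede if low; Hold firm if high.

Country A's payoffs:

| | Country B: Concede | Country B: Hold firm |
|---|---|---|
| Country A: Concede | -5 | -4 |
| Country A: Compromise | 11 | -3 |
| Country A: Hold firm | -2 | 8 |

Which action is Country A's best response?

E[Concede] = 3/4·(-5) + 1/4·(-4) = -19/4
E[Compromise] = 3/4·(11) + 1/4·(-3) = 15/2
E[Hold firm] = 3/4·(-2) + 1/4·(8) = 1/2
Best response: Compromise (15/2 is the largest).

Compromise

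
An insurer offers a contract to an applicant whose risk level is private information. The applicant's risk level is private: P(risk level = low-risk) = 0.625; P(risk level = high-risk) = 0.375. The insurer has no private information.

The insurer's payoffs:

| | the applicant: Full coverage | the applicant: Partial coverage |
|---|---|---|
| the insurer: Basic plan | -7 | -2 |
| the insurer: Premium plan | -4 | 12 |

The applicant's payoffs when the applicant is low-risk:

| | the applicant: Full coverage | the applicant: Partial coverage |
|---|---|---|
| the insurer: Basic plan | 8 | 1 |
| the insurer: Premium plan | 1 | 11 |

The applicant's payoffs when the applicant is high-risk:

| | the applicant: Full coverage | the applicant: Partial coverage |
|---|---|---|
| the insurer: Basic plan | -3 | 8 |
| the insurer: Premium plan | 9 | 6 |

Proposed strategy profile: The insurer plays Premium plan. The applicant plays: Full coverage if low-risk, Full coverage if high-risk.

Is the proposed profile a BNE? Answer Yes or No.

A profile is a BNE iff every type of every player is best-responding given beliefs about the other side.
The insurer plays Premium plan: E[Premium plan] = 0.625·(-4) + 0.375·(-4) = -4; E[Basic plan] = -7. Best-responding. ✓
The applicant (risk level low-risk), facing Premium plan: Full coverage gives 1, Partial coverage gives 11. Proposed Full coverage is not best — profitable deviation exists. ✗
The applicant (risk level high-risk), facing Premium plan: Full coverage gives 9, Partial coverage gives 6. Proposed Full coverage is best. ✓

No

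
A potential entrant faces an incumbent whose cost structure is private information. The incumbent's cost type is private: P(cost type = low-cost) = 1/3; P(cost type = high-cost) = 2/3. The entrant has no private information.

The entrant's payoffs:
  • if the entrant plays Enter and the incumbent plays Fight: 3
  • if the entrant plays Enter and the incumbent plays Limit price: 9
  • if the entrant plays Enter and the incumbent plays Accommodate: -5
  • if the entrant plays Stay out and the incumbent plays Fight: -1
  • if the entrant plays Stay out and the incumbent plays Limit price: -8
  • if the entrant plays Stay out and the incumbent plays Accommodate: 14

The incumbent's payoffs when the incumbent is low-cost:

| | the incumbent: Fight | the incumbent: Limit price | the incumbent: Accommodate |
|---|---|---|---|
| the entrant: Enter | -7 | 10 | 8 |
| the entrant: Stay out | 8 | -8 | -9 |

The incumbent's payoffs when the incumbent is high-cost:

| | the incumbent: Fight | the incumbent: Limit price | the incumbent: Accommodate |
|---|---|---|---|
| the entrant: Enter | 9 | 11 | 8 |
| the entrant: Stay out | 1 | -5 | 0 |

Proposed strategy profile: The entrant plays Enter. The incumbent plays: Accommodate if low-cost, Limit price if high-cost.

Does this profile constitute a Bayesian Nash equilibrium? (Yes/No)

A profile is a BNE iff every type of every player is best-responding given beliefs about the other side.
The entrant plays Enter: E[Enter] = 1/3·(-5) + 2/3·(9) = 13/3; E[Stay out] = -2/3. Best-responding. ✓
The incumbent (cost type low-cost), facing Enter: Fight gives -7, Limit price gives 10, Accommodate gives 8. Proposed Accommodate is not best — profitable deviation exists. ✗
The incumbent (cost type high-cost), facing Enter: Fight gives 9, Limit price gives 11, Accommodate gives 8. Proposed Limit price is best. ✓

No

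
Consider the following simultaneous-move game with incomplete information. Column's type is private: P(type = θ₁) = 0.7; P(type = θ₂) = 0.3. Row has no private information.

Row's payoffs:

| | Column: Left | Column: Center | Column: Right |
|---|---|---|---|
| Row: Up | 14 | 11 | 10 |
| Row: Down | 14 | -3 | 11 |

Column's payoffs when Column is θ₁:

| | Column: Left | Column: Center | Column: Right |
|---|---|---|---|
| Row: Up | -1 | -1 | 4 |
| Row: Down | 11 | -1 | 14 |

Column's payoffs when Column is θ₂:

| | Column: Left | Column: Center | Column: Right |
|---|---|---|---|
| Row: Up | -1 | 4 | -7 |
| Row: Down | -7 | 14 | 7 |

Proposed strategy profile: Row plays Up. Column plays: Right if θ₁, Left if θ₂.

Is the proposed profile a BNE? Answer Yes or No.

A profile is a BNE iff every type of every player is best-responding given beliefs about the other side.
Row plays Up: E[Up] = 0.7·(10) + 0.3·(14) = 11.2; E[Down] = 11.9. Not best-responding. ✗
Column (type θ₁), facing Up: Left gives -1, Center gives -1, Right gives 4. Proposed Right is best. ✓
Column (type θ₂), facing Up: Left gives -1, Center gives 4, Right gives -7. Proposed Left is not best — profitable deviation exists. ✗

No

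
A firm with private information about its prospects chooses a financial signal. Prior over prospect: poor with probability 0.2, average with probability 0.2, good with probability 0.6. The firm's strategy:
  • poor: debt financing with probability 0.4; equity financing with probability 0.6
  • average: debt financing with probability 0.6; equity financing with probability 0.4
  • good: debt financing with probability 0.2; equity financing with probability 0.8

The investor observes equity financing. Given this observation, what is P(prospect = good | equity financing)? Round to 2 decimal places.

P(equity financing) = 0.2·0.6 + 0.2·0.4 + 0.6·0.8 = 0.68
P(good | equity financing) = (0.6·0.8) / 0.68 = 0.48 / 0.68 = 0.705882

0.71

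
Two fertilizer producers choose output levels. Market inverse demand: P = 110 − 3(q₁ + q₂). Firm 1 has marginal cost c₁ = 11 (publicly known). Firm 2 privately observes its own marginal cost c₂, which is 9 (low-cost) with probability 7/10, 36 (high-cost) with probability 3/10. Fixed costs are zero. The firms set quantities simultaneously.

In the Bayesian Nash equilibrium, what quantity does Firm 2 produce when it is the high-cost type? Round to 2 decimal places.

6.49

Firm 2 with cost c maximizes (110 − 3(q₁+q₂) − c)·q₂, giving q₂(c) = (110 − c − 3q₁)/6.
E[c₂] = 7/10·9 + 3/10·36 = 17.1
Firm 1's FOC against E[q₂] yields q₁ = (110 − 2·11 + E[c₂])/9 = (110 − 22 + 17.1)/9 = 11.6778.
q₂(high-cost) = (110 − 36 − 3·11.6778)/6 = 6.49444.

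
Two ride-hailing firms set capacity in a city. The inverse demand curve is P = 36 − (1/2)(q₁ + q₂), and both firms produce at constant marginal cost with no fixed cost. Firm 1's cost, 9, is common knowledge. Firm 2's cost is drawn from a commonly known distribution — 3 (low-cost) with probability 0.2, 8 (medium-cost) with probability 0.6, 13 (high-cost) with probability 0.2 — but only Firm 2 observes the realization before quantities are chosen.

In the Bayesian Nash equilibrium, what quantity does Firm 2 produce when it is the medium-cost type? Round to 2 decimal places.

19.33

Type-c best response for Firm 2: q₂(c) = (36 − c) − q₁/2.
Firm 1 maximizes expected profit; its first-order condition is 36 − q₁ − (1/2)E[q₂] − 9 = 0.
Substituting E[q₂] and solving: E[c₂] = 8, so q₁ = (36 − 2·9 + 8)/(3/2) = 17.3333.
q₂(medium-cost) = (36 − 8 − (1/2)·17.3333) = 19.3333.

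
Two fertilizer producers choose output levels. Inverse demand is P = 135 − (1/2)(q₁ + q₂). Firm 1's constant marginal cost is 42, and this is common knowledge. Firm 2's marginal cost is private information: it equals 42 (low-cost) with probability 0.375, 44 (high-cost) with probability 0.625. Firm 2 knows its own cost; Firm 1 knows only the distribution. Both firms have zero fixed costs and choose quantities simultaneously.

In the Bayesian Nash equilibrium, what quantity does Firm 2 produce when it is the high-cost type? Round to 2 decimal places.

Firm 2 with cost c maximizes (135 − (1/2)(q₁+q₂) − c)·q₂, giving q₂(c) = (135 − c − (1/2)q₁).
E[c₂] = 0.375·42 + 0.625·44 = 43.25
Firm 1's FOC against E[q₂] yields q₁ = (135 − 2·42 + E[c₂])/(3/2) = (135 − 84 + 43.25)/(3/2) = 62.8333.
q₂(high-cost) = (135 − 44 − (1/2)·62.8333) = 59.5833.

59.58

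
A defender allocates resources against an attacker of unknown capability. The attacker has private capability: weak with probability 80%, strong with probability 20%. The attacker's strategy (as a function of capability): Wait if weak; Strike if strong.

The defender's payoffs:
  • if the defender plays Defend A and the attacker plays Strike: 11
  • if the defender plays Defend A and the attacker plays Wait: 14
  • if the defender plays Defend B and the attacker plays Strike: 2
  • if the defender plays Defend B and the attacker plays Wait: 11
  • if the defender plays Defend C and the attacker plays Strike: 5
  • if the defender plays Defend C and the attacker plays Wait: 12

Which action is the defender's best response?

E[Defend A] = 0.8·(14) + 0.2·(11) = 13.4
E[Defend B] = 0.8·(11) + 0.2·(2) = 9.2
E[Defend C] = 0.8·(12) + 0.2·(5) = 10.6
Best response: Defend A (13.4 is the largest).

Defend A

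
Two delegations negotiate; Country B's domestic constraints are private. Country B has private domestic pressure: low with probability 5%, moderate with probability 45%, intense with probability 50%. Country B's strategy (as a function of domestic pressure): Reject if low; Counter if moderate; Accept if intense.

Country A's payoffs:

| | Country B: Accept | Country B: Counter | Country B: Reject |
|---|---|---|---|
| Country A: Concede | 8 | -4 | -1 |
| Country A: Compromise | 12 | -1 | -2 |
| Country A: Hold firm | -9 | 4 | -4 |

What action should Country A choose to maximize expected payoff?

Compromise

E[Concede] = 0.05·(-1) + 0.45·(-4) + 0.5·(8) = 2.15
E[Compromise] = 0.05·(-2) + 0.45·(-1) + 0.5·(12) = 5.45
E[Hold firm] = 0.05·(-4) + 0.45·(4) + 0.5·(-9) = -2.9
Best response: Compromise (5.45 is the largest).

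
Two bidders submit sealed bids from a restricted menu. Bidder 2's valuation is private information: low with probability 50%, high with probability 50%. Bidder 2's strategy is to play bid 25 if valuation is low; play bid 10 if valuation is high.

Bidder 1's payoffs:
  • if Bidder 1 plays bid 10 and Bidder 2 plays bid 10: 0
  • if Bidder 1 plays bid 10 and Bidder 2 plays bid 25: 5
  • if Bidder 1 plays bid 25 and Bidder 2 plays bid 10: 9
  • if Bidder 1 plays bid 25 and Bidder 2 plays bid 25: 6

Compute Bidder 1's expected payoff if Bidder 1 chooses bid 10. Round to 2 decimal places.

Take the expectation over Bidder 2's valuation, weighting each type's action by its prior probability.
E[bid 10] = 0.5·5 + 0.5·0 = 2.5 + 0 = 2.5

2.50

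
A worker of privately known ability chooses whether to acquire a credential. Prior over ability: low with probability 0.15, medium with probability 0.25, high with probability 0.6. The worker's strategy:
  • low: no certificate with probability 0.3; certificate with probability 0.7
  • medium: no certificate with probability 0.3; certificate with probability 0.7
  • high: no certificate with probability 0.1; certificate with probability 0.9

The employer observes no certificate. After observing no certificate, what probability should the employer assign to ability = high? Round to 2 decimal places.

P(no certificate) = 0.15·0.3 + 0.25·0.3 + 0.6·0.1 = 0.18
P(high | no certificate) = (0.6·0.1) / 0.18 = 0.06 / 0.18 = 0.333333

0.33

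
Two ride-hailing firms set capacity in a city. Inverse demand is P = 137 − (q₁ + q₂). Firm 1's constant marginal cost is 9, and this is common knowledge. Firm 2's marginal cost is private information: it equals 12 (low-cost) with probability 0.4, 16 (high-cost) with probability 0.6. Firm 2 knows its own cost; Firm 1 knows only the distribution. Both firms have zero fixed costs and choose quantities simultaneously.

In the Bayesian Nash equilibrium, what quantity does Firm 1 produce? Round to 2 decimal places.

Type-c best response for Firm 2: q₂(c) = (137 − c)/2 − q₁/2.
Firm 1 maximizes expected profit; its first-order condition is 137 − 2q₁ − E[q₂] − 9 = 0.
Substituting E[q₂] and solving: E[c₂] = 14.4, so q₁ = (137 − 2·9 + 14.4)/3 = 44.4667.

44.47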